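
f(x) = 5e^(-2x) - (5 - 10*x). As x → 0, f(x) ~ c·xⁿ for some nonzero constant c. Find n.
2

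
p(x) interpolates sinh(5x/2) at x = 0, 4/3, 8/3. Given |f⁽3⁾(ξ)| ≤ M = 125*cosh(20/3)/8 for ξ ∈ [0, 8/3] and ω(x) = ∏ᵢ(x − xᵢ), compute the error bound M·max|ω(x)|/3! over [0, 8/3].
1000*sqrt(3)*cosh(20/3)/729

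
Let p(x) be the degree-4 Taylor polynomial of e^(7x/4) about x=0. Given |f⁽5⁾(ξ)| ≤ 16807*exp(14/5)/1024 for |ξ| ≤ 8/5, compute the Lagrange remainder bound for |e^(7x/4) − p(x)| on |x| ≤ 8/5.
67228*exp(14/5)/46875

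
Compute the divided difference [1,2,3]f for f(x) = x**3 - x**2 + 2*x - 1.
5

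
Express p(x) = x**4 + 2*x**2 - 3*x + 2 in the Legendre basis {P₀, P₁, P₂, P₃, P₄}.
(43/15)P₀ + (-3)P₁ + (40/21)P₂ + (8/35)P₄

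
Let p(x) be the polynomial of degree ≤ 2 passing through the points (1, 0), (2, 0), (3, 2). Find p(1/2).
3/4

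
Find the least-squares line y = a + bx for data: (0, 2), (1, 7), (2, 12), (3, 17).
a = 2, b = 5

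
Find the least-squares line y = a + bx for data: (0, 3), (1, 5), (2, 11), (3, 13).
a = 13/5, b = 18/5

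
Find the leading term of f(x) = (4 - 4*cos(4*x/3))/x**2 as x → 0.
32/9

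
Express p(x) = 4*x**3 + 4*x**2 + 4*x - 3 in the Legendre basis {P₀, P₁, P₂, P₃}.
(-5/3)P₀ + (32/5)P₁ + (8/3)P₂ + (8/5)P₃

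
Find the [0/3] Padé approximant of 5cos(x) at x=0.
5/(x**2/2 + 1)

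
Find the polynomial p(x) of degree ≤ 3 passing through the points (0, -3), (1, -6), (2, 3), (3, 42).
3*x**3 - 3*x**2 - 3*x - 3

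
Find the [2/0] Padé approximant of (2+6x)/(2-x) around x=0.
7*x**2/4 + 7*x/2 + 1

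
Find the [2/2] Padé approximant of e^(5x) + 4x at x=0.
(595*x**2/36 + 59*x/6 + 1)/(-125*x**2/36 + 5*x/6 + 1)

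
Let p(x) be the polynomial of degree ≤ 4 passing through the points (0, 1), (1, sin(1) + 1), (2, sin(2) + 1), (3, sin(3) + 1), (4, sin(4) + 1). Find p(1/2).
-35*sin(2)/64 - 5*sin(4)/128 + 7*sin(3)/32 + 35*sin(1)/32 + 1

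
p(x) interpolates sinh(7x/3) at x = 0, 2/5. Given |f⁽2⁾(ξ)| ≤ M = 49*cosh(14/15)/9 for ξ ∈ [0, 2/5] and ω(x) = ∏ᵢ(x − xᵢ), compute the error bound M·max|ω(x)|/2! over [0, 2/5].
49*cosh(14/15)/450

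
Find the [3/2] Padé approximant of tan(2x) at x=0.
(-8*x**3/15 + 2*x)/(1 - 8*x**2/5)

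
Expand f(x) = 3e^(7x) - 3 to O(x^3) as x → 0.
21*x + 147*x**2/2 + O(x**3)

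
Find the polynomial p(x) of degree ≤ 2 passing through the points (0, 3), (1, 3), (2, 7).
2*x**2 - 2*x + 3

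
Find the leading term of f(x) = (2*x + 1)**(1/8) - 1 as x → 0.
x/4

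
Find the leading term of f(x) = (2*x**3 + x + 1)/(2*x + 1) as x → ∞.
x**2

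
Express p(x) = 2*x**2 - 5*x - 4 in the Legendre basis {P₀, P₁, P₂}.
(-10/3)P₀ + (-5)P₁ + (4/3)P₂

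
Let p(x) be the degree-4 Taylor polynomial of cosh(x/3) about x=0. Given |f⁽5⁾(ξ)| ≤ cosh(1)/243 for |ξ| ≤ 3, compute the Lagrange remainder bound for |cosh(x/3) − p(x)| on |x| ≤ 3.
cosh(1)/120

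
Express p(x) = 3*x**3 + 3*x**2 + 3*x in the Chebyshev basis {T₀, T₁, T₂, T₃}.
(3/2)T₀ + (21/4)T₁ + (3/2)T₂ + (3/4)T₃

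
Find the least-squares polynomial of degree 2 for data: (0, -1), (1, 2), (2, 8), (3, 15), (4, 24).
-8/7 + (181/70)x + (13/14)x²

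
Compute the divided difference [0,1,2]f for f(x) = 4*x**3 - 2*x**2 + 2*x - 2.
10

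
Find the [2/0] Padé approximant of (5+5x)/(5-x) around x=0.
6*x**2/25 + 6*x/5 + 1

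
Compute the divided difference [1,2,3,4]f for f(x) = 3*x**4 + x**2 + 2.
30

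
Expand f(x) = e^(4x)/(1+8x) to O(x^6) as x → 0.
1 - 4*x + 40*x**2 - 928*x**3/3 + 7456*x**4/3 - 298112*x**5/15 + O(x**6)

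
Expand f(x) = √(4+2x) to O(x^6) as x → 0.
2 + x/2 - x**2/16 + x**3/64 - 5*x**4/1024 + 7*x**5/4096 + O(x**6)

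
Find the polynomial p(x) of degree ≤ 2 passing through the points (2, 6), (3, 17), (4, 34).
3*x**2 - 4*x + 2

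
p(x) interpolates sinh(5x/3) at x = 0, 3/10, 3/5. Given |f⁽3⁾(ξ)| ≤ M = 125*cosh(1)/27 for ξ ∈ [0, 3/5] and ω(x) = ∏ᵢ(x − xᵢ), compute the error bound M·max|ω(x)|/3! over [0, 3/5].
sqrt(3)*cosh(1)/216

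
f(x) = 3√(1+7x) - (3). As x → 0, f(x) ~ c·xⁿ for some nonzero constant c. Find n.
1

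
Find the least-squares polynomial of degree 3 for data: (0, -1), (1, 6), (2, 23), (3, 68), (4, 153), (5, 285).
-38/63 + (508/189)x + (169/252)x² + (221/108)x³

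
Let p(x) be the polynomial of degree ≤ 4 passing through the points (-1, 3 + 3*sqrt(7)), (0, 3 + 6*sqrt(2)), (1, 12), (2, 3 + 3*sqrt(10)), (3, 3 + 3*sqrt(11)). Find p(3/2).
-15*sqrt(2)/16 - 15*sqrt(11)/128 + 9*sqrt(7)/128 + 45*sqrt(10)/32 + 597/64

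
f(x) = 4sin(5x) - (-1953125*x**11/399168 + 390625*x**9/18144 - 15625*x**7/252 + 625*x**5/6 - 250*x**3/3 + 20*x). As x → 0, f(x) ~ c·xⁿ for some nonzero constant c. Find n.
13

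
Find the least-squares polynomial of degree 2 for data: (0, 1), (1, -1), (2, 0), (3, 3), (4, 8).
31/35 + (-97/35)x + (8/7)x²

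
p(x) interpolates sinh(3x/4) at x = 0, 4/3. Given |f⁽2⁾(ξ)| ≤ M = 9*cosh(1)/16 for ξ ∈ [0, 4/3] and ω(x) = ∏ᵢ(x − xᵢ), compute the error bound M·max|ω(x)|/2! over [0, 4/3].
cosh(1)/8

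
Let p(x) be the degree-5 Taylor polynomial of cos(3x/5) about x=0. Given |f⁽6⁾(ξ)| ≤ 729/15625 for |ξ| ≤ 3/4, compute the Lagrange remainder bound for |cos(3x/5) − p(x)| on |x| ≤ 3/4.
59049/5120000000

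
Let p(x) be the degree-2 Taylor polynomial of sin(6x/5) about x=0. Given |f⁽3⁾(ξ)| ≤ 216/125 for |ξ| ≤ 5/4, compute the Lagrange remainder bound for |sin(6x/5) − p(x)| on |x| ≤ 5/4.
9/16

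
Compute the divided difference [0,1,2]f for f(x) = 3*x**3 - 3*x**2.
6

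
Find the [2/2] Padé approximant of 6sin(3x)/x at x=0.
(18 - 189*x**2/10)/(9*x**2/20 + 1)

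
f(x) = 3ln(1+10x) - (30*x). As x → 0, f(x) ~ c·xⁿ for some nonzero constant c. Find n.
2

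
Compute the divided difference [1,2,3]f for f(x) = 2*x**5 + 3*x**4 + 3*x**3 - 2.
273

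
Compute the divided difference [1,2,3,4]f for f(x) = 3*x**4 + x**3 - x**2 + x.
31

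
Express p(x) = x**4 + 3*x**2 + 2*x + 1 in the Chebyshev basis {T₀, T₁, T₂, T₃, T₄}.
(23/8)T₀ + (2)T₁ + (2)T₂ + (1/8)T₄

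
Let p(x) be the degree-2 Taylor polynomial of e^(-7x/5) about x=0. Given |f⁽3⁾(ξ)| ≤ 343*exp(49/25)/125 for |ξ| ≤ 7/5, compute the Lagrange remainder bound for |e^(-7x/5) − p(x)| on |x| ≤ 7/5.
117649*exp(49/25)/93750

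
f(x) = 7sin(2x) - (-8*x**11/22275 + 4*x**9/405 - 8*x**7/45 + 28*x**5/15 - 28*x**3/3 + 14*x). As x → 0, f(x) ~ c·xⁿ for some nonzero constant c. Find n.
13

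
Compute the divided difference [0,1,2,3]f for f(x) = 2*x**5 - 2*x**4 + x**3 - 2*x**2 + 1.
39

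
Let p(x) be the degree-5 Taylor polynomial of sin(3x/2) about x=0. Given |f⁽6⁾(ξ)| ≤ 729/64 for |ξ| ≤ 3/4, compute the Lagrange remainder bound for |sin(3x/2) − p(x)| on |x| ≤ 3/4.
59049/20971520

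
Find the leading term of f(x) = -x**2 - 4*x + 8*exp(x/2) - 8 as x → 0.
x**3/6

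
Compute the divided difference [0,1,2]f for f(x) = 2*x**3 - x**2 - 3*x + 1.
5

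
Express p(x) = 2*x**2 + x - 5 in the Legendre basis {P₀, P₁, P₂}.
(-13/3)P₀ + P₁ + (4/3)P₂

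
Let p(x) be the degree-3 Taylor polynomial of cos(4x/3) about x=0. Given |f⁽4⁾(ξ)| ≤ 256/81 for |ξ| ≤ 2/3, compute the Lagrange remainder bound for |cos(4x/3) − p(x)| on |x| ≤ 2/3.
512/19683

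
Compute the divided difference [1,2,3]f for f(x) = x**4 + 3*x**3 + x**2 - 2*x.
44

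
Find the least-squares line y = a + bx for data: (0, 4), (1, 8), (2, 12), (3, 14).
a = 22/5, b = 17/5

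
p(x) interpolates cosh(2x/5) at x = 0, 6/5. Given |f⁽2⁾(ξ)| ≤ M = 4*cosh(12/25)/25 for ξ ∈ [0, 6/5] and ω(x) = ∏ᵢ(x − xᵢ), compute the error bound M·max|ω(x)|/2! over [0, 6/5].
18*cosh(12/25)/625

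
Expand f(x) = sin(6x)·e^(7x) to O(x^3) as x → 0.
6*x + 42*x**2 + O(x**3)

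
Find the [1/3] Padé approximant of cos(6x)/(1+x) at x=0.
(1 - 15*x)/(-252*x**3 + 3*x**2 - 14*x + 1)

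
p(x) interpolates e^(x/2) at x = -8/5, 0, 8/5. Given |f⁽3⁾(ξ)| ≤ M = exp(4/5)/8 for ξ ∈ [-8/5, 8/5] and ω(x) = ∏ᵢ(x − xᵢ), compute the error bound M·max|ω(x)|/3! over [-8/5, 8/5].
64*sqrt(3)*exp(4/5)/3375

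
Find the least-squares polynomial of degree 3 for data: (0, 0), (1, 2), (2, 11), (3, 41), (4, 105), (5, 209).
11/42 + (61/252)x + (-95/84)x² + (17/9)x³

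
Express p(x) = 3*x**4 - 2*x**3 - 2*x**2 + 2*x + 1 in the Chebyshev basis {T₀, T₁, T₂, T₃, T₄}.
(9/8)T₀ + (1/2)T₁ + (1/2)T₂ + (-1/2)T₃ + (3/8)T₄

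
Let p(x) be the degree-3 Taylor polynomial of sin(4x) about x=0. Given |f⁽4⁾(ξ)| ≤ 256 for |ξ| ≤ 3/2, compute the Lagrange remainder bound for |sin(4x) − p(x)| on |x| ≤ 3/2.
54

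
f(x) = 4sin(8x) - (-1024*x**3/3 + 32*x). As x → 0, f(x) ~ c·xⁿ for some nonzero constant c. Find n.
5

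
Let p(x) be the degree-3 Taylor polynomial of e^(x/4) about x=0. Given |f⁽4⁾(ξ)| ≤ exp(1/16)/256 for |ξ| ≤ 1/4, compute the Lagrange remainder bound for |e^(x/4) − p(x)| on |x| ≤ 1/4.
exp(1/16)/1572864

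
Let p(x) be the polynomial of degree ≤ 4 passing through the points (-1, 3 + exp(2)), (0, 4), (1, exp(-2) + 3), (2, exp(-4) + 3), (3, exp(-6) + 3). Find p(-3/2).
(-36*exp(6) - 180*exp(2) + 35 + 378*exp(4) + 315*exp(8))*exp(-6)/128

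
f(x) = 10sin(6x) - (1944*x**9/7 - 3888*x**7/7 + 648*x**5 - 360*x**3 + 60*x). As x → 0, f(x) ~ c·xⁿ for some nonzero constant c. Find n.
11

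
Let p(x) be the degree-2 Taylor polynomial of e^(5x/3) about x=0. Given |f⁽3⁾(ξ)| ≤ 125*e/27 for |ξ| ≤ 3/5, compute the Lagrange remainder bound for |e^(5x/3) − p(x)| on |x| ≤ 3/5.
e/6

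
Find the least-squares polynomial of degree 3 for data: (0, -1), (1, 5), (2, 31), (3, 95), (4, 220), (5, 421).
-17/18 + (1817/756)x + (31/126)x² + (349/108)x³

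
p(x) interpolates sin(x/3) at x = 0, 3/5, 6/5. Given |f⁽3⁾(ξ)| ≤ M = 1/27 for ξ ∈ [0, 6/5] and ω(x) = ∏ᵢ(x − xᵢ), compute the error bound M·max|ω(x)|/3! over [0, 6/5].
sqrt(3)/3375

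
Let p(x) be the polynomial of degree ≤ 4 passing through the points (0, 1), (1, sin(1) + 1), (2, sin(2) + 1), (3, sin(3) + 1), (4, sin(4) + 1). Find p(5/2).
-5*sin(1)/32 - 5*sin(4)/128 + 15*sin(3)/32 + 45*sin(2)/64 + 1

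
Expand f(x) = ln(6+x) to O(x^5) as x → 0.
log(6) + x/6 - x**2/72 + x**3/648 - x**4/5184 + O(x**5)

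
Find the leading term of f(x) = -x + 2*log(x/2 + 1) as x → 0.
-x**2/4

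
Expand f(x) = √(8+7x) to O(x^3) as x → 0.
2*sqrt(2) + 7*sqrt(2)*x/8 - 49*sqrt(2)*x**2/256 + O(x**3)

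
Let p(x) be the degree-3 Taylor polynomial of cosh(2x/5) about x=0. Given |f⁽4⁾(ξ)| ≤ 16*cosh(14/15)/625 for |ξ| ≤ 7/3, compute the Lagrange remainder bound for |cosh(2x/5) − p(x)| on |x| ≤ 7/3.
4802*cosh(14/15)/151875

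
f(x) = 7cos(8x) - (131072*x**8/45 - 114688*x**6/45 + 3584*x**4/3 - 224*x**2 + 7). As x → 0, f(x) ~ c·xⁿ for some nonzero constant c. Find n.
10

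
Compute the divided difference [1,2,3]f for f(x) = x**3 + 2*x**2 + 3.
8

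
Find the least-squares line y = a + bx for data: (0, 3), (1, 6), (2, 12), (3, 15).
a = 27/10, b = 21/5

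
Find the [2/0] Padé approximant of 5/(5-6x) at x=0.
36*x**2/25 + 6*x/5 + 1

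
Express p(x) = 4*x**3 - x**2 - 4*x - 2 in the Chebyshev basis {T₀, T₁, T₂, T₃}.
(-5/2)T₀ - T₁ + (-1/2)T₂ + T₃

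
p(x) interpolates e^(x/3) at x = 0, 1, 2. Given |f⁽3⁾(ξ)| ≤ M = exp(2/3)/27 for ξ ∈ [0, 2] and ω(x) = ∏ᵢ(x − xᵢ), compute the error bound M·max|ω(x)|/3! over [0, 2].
sqrt(3)*exp(2/3)/729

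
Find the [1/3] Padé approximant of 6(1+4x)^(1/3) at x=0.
(20*x + 6)/(64*x**3/81 - 8*x**2/9 + 2*x + 1)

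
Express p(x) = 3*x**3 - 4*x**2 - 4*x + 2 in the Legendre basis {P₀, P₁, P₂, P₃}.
(2/3)P₀ + (-11/5)P₁ + (-8/3)P₂ + (6/5)P₃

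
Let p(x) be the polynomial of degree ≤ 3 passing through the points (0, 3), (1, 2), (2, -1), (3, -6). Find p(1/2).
11/4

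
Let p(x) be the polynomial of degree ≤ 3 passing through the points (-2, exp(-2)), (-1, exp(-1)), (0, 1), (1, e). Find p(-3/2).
((-5 + e)*exp(2) + 5 + 15*e)*exp(-2)/16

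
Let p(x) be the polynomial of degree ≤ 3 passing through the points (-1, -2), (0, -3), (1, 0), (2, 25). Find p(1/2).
-25/8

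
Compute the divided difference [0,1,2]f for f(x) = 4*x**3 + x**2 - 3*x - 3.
13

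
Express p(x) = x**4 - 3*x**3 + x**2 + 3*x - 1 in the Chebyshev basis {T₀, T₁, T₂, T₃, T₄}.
(-1/8)T₀ + (3/4)T₁ + T₂ + (-3/4)T₃ + (1/8)T₄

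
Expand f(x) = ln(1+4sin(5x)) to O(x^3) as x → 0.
20*x - 200*x**2 + O(x**3)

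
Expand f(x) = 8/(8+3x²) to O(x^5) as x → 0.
1 - 3*x**2/8 + 9*x**4/64 + O(x**5)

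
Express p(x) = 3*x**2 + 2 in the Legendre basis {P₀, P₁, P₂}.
(3)P₀ + (2)P₂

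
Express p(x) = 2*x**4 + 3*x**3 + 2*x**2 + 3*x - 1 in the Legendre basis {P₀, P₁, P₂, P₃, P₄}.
(1/15)P₀ + (24/5)P₁ + (52/21)P₂ + (6/5)P₃ + (16/35)P₄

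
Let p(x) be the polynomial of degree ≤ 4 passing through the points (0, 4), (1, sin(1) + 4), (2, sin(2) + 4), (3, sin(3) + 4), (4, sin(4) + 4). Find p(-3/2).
-693*sin(1)/32 + 315*sin(4)/128 - 385*sin(3)/32 + 4 + 1485*sin(2)/64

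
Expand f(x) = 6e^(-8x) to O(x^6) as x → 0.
6 - 48*x + 192*x**2 - 512*x**3 + 1024*x**4 - 8192*x**5/5 + O(x**6)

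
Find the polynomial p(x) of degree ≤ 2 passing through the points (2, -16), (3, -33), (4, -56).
-3*x**2 - 2*x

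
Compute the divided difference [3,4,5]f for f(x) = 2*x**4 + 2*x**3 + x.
218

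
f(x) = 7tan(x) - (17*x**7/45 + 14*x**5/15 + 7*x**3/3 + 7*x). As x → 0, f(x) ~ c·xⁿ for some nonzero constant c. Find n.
9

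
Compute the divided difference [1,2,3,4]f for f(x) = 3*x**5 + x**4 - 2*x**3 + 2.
203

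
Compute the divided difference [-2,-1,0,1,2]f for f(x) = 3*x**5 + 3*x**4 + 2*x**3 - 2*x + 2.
3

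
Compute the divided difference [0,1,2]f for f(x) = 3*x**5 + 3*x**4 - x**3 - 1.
63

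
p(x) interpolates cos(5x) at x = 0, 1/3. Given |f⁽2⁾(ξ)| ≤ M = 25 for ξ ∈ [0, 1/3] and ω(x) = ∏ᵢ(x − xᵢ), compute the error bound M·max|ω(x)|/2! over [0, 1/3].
25/72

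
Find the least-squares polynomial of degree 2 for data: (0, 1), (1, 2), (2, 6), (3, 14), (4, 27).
6/5 + (-8/5)x + (2)x²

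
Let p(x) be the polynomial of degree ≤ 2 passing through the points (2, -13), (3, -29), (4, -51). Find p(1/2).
-1/4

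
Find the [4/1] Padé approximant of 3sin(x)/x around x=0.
x**4/40 - x**2/2 + 3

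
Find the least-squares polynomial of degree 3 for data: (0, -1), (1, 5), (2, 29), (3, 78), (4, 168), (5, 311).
-155/126 + (2645/756)x + (92/63)x² + (223/108)x³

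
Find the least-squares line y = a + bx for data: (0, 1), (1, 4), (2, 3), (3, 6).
a = 7/5, b = 7/5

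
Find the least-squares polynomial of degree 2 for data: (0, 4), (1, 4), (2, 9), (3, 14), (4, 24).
27/7 + (-5/7)x + (10/7)x²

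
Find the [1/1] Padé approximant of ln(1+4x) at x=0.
4*x/(2*x + 1)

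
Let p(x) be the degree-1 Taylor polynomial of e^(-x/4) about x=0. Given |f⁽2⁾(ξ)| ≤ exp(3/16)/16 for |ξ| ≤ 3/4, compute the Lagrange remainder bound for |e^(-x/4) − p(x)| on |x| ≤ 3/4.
9*exp(3/16)/512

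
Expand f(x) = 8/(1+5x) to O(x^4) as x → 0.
8 - 40*x + 200*x**2 - 1000*x**3 + O(x**4)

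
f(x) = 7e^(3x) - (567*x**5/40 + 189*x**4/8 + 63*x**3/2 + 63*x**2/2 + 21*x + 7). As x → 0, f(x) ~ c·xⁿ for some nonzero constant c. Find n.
6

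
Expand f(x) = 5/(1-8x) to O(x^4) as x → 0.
5 + 40*x + 320*x**2 + 2560*x**3 + O(x**4)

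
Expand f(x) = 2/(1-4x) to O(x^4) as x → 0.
2 + 8*x + 32*x**2 + 128*x**3 + O(x**4)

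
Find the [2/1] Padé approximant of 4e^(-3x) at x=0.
(6*x**2 - 8*x + 4)/(x + 1)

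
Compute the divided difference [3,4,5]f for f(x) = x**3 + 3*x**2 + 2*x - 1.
15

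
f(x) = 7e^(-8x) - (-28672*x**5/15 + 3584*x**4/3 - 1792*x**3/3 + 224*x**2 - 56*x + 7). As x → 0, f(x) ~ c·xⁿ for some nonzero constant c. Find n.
6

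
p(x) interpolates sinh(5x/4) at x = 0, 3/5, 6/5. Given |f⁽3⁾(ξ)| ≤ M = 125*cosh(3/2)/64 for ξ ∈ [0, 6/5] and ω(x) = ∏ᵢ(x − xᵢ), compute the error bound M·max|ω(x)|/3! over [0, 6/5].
sqrt(3)*cosh(3/2)/64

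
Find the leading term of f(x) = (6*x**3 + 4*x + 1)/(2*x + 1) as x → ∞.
3*x**2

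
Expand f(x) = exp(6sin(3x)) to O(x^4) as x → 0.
1 + 18*x + 162*x**2 + 945*x**3 + O(x**4)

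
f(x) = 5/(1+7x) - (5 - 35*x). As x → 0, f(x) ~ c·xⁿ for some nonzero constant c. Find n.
2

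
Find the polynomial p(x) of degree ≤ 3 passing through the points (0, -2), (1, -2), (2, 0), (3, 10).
x**3 - 2*x**2 + x - 2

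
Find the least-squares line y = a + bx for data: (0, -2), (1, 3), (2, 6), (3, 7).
a = -1, b = 3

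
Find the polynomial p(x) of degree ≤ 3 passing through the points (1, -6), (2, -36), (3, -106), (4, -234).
-3*x**3 - 2*x**2 - 3*x + 2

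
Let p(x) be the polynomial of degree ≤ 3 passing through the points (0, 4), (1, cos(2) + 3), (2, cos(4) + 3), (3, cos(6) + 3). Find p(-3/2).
135*cos(4)/16 - 35*cos(6)/16 - 189*cos(2)/16 + 153/16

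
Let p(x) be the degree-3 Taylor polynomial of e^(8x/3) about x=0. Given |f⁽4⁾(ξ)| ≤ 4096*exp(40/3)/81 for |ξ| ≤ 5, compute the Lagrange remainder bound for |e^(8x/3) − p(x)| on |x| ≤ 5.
320000*exp(40/3)/243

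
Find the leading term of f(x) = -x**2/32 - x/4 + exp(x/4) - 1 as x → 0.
x**3/384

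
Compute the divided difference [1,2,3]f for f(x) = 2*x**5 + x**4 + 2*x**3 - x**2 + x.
216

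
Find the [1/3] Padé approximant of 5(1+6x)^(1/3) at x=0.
(25*x + 5)/(8*x**3/3 - 2*x**2 + 3*x + 1)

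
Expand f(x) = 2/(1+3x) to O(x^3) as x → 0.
2 - 6*x + 18*x**2 + O(x**3)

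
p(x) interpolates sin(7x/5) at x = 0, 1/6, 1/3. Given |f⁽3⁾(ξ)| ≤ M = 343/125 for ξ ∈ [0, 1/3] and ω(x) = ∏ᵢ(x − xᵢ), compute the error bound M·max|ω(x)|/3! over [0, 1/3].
343*sqrt(3)/729000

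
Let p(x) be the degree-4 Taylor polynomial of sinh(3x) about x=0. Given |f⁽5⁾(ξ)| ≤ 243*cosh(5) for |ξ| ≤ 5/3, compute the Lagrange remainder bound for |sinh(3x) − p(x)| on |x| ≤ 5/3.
625*cosh(5)/24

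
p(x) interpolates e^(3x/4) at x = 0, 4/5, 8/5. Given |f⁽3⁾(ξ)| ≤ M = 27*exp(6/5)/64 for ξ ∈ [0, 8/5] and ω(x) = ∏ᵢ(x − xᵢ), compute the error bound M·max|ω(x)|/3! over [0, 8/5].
sqrt(3)*exp(6/5)/125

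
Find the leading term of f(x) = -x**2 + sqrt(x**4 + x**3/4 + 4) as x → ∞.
x/8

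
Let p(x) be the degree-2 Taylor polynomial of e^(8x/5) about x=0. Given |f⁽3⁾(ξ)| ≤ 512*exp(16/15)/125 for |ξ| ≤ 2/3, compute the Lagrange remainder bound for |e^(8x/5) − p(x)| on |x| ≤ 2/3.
2048*exp(16/15)/10125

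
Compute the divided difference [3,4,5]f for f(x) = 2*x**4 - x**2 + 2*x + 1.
193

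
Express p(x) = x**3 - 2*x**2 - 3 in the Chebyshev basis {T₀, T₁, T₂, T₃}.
(-4)T₀ + (3/4)T₁ - T₂ + (1/4)T₃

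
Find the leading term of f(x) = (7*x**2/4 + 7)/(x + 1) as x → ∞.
7*x/4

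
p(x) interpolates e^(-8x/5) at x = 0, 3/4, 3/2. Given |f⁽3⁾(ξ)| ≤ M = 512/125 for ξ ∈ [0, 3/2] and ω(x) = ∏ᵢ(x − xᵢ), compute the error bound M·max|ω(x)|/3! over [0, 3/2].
8*sqrt(3)/125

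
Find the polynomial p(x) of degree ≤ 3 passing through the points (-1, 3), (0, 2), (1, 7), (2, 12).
-x**3 + 3*x**2 + 3*x + 2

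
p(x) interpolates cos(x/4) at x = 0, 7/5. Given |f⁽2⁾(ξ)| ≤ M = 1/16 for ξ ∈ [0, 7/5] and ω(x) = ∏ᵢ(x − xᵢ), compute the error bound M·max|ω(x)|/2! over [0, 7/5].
49/3200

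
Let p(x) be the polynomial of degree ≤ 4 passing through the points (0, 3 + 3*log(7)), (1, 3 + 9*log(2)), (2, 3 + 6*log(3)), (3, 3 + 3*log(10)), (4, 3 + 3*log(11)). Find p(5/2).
3 + log(405*11**(113/128)*3**(7/32)*5**(13/32)*7**(9/128)/11)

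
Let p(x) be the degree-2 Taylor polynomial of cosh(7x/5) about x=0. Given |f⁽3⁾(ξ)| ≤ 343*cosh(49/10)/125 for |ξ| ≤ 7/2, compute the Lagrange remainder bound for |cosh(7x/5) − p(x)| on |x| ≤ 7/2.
117649*cosh(49/10)/6000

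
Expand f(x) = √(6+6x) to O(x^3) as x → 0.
sqrt(6) + sqrt(6)*x/2 - sqrt(6)*x**2/8 + O(x**3)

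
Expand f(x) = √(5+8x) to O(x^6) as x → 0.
sqrt(5) + 4*sqrt(5)*x/5 - 8*sqrt(5)*x**2/25 + 32*sqrt(5)*x**3/125 - 32*sqrt(5)*x**4/125 + 896*sqrt(5)*x**5/3125 + O(x**6)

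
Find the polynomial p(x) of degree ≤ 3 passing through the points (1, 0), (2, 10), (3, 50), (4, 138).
3*x**3 - 3*x**2 - 2*x + 2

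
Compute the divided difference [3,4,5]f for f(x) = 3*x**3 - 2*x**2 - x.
34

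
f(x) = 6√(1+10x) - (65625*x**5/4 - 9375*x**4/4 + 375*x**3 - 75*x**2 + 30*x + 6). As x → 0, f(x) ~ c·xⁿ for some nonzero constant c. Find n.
6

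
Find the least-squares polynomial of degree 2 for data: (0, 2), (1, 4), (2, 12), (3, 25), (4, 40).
57/35 + (59/70)x + (31/14)x²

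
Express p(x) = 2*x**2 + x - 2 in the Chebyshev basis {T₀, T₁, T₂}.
-T₀ + T₁ + T₂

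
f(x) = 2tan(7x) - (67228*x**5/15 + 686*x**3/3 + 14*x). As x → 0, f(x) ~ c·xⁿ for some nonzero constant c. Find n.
7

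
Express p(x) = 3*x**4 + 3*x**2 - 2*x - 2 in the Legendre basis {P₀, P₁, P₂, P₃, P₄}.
(-2/5)P₀ + (-2)P₁ + (26/7)P₂ + (24/35)P₄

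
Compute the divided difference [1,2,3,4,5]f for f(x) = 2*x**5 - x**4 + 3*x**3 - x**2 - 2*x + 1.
29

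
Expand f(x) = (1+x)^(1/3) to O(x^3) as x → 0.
1 + x/3 - x**2/9 + O(x**3)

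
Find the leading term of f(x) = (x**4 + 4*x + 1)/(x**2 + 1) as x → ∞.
x**2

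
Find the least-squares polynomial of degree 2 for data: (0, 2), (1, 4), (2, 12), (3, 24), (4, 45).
11/5 + (-7/5)x + (3)x²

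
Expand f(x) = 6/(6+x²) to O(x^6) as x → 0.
1 - x**2/6 + x**4/36 + O(x**6)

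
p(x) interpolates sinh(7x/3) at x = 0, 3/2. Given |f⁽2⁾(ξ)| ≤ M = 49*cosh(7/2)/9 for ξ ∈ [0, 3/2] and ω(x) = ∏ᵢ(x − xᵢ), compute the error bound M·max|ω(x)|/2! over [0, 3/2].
49*cosh(7/2)/32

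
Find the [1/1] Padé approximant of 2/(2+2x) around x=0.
1/(x + 1)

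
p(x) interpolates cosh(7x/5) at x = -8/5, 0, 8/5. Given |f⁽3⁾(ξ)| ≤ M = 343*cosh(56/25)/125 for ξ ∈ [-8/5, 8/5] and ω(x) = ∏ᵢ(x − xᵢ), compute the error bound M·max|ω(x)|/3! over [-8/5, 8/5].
175616*sqrt(3)*cosh(56/25)/421875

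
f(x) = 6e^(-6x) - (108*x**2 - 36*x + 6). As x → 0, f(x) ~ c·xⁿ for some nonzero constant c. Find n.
3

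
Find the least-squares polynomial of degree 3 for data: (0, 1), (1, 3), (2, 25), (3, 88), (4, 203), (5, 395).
20/21 + (-311/126)x + (32/21)x² + (53/18)x³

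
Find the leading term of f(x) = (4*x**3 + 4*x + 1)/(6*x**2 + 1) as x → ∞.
2*x/3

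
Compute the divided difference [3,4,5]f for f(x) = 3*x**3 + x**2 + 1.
37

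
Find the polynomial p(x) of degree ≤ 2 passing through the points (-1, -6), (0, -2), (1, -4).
-3*x**2 + x - 2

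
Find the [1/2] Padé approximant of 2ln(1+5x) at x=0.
10*x/(-25*x**2/12 + 5*x/2 + 1)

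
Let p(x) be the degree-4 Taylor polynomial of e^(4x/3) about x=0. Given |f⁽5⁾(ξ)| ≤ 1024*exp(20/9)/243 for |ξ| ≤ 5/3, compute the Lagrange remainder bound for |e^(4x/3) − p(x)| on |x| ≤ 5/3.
80000*exp(20/9)/177147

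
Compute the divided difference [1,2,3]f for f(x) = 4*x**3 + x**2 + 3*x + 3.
25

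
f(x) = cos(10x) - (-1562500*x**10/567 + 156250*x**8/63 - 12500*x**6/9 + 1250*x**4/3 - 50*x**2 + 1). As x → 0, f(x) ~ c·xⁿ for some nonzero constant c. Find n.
12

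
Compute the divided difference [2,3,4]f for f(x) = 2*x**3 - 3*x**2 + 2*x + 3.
15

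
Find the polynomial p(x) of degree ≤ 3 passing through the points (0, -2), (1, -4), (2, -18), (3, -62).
-3*x**3 + 3*x**2 - 2*x - 2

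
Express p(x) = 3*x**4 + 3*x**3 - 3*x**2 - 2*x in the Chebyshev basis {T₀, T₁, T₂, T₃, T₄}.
(-3/8)T₀ + (1/4)T₁ + (3/4)T₃ + (3/8)T₄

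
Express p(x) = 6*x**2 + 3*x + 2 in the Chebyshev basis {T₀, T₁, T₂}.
(5)T₀ + (3)T₁ + (3)T₂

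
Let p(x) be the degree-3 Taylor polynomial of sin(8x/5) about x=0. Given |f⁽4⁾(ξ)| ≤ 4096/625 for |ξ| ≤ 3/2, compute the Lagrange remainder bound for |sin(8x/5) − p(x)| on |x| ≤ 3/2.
864/625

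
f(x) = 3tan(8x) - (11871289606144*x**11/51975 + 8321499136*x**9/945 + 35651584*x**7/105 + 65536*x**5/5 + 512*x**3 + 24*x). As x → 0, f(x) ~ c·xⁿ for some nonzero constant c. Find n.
13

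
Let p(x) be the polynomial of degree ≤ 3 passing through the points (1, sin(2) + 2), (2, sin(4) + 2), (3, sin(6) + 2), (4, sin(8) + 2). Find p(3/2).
15*sin(4)/16 + sin(8)/16 - 5*sin(6)/16 + 5*sin(2)/16 + 2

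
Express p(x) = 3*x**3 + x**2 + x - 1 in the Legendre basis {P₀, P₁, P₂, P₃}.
(-2/3)P₀ + (14/5)P₁ + (2/3)P₂ + (6/5)P₃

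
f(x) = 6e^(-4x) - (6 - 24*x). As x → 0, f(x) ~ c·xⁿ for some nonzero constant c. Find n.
2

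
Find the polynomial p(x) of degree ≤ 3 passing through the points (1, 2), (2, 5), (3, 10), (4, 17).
x**2 + 1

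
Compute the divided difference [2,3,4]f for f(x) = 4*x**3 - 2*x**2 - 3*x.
34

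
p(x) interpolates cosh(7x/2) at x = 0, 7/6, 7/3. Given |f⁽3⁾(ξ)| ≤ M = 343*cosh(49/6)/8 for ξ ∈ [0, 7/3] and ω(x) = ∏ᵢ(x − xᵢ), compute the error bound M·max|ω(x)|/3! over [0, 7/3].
117649*sqrt(3)*cosh(49/6)/46656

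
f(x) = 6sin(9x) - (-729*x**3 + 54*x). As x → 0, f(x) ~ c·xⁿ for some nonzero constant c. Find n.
5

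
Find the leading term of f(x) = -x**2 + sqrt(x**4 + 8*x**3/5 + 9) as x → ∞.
4*x/5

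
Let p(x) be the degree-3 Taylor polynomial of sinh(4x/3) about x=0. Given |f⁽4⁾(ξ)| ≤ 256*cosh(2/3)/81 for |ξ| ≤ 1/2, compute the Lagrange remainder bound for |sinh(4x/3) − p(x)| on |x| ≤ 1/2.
2*cosh(2/3)/243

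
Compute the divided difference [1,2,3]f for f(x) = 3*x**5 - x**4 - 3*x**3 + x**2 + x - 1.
228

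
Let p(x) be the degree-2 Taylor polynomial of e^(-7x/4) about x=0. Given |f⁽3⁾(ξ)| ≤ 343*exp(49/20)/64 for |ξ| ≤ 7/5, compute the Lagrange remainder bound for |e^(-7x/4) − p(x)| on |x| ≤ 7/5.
117649*exp(49/20)/48000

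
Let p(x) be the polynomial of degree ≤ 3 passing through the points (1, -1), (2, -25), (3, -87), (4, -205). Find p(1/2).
19/8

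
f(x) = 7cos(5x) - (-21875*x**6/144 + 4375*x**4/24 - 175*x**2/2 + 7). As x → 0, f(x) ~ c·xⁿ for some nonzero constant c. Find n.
8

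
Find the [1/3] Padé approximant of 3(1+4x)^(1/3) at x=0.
(10*x + 3)/(64*x**3/81 - 8*x**2/9 + 2*x + 1)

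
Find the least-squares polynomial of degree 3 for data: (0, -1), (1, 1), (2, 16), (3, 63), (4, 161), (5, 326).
-19/21 + (53/63)x + (-187/84)x² + (109/36)x³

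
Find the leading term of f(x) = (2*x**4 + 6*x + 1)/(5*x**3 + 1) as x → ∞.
2*x/5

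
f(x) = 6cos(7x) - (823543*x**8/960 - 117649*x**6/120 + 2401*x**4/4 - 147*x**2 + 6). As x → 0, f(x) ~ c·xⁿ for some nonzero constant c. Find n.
10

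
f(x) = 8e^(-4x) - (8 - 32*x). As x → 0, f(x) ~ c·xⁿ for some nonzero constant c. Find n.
2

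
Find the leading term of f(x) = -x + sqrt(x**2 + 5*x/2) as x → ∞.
5/4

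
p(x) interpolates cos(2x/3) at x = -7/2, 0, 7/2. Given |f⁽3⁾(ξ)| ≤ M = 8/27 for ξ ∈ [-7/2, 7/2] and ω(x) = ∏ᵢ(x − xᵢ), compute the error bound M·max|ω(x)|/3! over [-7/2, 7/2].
343*sqrt(3)/729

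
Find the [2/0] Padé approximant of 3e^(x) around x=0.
3*x**2/2 + 3*x + 3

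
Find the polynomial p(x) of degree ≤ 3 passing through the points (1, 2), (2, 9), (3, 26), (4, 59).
x**3 - x**2 + 3*x - 1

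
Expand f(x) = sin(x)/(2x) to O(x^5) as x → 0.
1/2 - x**2/12 + x**4/240 + O(x**5)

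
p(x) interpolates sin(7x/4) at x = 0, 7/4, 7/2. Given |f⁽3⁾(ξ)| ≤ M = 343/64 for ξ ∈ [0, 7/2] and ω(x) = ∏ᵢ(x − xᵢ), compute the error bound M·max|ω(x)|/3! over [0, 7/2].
117649*sqrt(3)/110592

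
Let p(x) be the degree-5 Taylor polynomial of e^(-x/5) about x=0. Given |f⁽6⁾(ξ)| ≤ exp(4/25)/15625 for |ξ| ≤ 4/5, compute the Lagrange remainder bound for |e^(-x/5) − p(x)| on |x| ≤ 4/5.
256*exp(4/25)/10986328125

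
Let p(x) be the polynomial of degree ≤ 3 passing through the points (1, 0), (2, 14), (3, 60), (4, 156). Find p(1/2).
-5/8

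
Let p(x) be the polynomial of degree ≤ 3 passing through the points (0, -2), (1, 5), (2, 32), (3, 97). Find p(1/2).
1/8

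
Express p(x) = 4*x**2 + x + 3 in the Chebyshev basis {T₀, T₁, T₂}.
(5)T₀ + T₁ + (2)T₂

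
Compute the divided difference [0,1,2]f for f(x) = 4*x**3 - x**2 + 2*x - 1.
11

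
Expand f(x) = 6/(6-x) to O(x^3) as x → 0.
1 + x/6 + x**2/36 + O(x**3)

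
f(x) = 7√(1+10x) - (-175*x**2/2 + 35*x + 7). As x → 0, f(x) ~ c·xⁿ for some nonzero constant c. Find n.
3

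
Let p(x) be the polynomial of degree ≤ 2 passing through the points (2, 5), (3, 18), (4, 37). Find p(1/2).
-13/4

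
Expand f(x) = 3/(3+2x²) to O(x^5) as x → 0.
1 - 2*x**2/3 + 4*x**4/9 + O(x**5)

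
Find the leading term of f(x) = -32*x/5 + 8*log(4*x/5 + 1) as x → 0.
-64*x**2/25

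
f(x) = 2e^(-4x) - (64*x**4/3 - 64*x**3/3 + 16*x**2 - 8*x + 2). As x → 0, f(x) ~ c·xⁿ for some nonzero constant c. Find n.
5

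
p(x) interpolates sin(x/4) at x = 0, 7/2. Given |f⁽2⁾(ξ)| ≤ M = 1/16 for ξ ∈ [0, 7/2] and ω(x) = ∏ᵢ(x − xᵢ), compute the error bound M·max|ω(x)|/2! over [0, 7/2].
49/512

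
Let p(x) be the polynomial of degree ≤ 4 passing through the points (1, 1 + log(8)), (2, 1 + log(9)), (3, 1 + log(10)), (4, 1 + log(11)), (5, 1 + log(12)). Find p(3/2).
1 + log(9*11**(7/32)*2**(25/128)*3**(19/128)*5**(29/64)/5)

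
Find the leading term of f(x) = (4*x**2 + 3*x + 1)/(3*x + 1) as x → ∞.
4*x/3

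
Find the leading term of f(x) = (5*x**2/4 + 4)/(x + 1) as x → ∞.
5*x/4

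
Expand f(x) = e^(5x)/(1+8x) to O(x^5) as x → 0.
1 - 3*x + 73*x**2/2 - 1627*x**3/6 + 17563*x**4/8 + O(x**5)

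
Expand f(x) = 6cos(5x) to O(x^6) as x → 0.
6 - 75*x**2 + 625*x**4/4 + O(x**6)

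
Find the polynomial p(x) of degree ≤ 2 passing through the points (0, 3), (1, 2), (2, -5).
-3*x**2 + 2*x + 3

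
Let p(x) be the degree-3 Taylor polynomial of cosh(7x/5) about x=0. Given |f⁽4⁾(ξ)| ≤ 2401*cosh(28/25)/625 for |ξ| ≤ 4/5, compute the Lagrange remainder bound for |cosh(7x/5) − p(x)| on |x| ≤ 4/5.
76832*cosh(28/25)/1171875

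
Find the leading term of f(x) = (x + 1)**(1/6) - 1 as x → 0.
x/6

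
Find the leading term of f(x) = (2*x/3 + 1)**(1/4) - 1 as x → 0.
x/6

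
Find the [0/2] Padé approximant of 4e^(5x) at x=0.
4/(25*x**2/2 - 5*x + 1)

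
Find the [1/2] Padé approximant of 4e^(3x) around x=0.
(4*x + 4)/(3*x**2/2 - 2*x + 1)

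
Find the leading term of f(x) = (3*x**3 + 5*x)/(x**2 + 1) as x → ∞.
3*x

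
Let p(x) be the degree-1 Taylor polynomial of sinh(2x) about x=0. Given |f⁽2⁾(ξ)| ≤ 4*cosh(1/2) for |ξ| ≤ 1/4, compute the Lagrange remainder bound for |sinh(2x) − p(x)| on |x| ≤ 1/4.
cosh(1/2)/8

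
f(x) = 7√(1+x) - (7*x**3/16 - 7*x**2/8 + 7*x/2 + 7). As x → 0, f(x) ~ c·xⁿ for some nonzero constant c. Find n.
4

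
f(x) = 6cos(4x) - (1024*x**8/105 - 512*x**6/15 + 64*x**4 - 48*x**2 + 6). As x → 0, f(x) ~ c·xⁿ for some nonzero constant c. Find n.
10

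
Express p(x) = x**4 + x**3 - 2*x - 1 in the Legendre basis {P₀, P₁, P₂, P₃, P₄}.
(-4/5)P₀ + (-7/5)P₁ + (4/7)P₂ + (2/5)P₃ + (8/35)P₄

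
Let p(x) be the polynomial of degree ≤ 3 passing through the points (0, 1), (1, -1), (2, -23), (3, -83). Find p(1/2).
11/8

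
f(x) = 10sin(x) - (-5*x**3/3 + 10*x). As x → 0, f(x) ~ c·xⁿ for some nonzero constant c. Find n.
5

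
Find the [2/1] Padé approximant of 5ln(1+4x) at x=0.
20*x*(2*x + 3)/(3*(8*x/3 + 1))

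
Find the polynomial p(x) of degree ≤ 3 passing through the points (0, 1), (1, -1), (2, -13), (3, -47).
-2*x**3 + x**2 - x + 1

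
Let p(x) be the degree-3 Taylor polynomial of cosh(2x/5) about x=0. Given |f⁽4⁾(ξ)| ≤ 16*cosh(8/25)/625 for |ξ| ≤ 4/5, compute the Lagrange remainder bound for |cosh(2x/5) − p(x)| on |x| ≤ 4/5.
512*cosh(8/25)/1171875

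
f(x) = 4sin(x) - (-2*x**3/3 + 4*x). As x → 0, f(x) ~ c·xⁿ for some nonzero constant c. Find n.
5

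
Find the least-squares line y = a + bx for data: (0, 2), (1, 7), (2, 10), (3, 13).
a = 13/5, b = 18/5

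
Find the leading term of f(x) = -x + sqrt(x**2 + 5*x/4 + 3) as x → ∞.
5/8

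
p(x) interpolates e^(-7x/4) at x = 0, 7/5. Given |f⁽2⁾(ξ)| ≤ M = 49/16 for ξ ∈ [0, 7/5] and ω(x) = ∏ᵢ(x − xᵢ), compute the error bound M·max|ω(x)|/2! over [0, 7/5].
2401/3200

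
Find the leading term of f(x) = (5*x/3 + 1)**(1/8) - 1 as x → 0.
5*x/24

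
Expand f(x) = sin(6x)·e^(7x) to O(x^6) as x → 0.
6*x + 42*x**2 + 111*x**3 + 91*x**4 - 4339*x**5/20 + O(x**6)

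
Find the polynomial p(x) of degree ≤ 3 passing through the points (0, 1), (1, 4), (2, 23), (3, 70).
2*x**3 + 2*x**2 - x + 1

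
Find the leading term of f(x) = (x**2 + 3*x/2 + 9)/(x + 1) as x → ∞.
x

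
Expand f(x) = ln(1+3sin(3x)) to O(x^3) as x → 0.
9*x - 81*x**2/2 + O(x**3)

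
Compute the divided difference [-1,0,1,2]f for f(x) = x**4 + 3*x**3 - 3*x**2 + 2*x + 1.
5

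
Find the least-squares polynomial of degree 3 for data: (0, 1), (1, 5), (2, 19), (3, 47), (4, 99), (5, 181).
8/9 + (1009/378)x + (41/63)x² + (65/54)x³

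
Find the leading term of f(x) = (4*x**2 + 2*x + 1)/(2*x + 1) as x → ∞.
2*x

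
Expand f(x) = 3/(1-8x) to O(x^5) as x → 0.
3 + 24*x + 192*x**2 + 1536*x**3 + 12288*x**4 + O(x**5)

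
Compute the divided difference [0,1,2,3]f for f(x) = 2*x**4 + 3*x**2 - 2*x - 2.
12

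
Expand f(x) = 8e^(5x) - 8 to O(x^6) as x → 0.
40*x + 100*x**2 + 500*x**3/3 + 625*x**4/3 + 625*x**5/3 + O(x**6)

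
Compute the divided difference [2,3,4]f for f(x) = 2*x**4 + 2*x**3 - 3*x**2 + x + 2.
125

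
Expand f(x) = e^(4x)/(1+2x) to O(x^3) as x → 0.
1 + 2*x + 4*x**2 + O(x**3)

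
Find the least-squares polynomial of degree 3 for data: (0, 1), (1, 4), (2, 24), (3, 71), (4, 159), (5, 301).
55/63 + (-11/189)x + (379/252)x² + (227/108)x³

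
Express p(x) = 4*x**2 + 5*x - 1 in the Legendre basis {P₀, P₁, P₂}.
(1/3)P₀ + (5)P₁ + (8/3)P₂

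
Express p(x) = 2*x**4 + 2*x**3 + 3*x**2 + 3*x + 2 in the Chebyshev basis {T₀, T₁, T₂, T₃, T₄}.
(17/4)T₀ + (9/2)T₁ + (5/2)T₂ + (1/2)T₃ + (1/4)T₄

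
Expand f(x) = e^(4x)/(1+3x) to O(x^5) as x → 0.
1 + x + 5*x**2 - 13*x**3/3 + 71*x**4/3 + O(x**5)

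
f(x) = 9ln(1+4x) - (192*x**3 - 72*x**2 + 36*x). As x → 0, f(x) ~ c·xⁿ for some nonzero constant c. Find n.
4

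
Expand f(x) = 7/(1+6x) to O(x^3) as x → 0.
7 - 42*x + 252*x**2 + O(x**3)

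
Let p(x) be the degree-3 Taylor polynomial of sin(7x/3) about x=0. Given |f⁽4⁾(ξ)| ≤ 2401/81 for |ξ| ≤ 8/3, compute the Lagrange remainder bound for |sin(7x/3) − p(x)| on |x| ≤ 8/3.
1229312/19683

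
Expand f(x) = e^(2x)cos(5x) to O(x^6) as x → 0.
1 + 2*x - 21*x**2/2 - 71*x**3/3 + 41*x**4/24 + 2141*x**5/60 + O(x**6)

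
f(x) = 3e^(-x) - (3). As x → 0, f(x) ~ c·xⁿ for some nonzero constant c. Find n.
1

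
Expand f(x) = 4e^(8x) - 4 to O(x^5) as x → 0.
32*x + 128*x**2 + 1024*x**3/3 + 2048*x**4/3 + O(x**5)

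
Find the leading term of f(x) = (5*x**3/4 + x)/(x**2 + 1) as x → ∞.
5*x/4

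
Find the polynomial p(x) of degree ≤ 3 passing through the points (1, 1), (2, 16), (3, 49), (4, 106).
x**3 + 3*x**2 - x - 2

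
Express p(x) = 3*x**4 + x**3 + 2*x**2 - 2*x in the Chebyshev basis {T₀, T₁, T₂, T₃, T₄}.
(17/8)T₀ + (-5/4)T₁ + (5/2)T₂ + (1/4)T₃ + (3/8)T₄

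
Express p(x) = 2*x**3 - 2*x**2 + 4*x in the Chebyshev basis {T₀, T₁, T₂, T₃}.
-T₀ + (11/2)T₁ - T₂ + (1/2)T₃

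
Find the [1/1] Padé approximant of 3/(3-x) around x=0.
1/(1 - x/3)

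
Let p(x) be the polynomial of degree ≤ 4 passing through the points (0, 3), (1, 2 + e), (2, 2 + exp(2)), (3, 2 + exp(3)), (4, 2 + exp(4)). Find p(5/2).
-5*exp(4)/128 - 5*e/32 + 259/128 + 45*exp(2)/64 + 15*exp(3)/32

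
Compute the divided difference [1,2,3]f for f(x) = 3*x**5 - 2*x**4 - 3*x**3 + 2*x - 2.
202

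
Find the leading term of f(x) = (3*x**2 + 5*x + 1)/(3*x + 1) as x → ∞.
x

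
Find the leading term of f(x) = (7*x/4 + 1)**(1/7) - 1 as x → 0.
x/4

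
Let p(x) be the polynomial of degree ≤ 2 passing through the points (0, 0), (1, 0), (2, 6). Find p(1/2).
-3/4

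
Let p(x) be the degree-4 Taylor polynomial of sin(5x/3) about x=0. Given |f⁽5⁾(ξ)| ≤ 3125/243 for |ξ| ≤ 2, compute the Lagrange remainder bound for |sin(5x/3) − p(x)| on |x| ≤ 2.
2500/729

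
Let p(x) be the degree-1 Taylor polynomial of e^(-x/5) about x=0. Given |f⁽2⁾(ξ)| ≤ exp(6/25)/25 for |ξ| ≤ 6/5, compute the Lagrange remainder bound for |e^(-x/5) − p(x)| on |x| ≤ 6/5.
18*exp(6/25)/625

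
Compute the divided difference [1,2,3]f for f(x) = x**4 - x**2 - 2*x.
24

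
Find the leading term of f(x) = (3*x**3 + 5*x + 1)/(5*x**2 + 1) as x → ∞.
3*x/5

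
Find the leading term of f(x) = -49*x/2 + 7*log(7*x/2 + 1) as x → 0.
-343*x**2/8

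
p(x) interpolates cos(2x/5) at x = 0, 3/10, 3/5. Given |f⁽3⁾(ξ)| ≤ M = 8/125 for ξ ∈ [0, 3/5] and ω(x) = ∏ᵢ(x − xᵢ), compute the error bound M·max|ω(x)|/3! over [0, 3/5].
sqrt(3)/15625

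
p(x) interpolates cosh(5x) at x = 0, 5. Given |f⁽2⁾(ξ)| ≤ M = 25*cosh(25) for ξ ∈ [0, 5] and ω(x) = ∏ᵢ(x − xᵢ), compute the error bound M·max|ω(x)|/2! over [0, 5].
625*cosh(25)/8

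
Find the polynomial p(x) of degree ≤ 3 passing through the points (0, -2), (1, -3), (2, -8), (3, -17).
-2*x**2 + x - 2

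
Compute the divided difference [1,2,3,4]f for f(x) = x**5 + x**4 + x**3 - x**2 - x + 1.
76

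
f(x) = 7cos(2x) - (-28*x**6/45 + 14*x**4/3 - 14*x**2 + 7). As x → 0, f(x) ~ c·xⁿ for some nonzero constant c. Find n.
8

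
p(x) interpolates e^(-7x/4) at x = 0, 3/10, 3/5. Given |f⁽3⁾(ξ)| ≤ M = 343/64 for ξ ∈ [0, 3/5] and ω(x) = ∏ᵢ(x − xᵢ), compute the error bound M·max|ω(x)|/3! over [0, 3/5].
343*sqrt(3)/64000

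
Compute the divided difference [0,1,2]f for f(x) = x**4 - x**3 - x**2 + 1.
3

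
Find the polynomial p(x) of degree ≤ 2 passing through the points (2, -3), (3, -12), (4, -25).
-2*x**2 + x + 3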